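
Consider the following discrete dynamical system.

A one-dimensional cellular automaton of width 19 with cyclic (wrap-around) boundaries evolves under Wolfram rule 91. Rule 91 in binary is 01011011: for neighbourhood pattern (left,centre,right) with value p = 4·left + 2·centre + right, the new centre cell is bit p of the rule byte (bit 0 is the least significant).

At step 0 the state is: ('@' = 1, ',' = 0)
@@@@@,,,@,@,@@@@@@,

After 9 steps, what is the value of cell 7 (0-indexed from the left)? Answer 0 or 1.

step 0: @@@@@,,,@,@,@@@@@@,
step 1: @,,,@@@@,,,,@,,,,@,
step 2: ,@@@@,,@@@@@,@@@@,,
step 3: @@,,@@@@,,,@,@,,@@@
step 4: ,@@@@,,@@@@,,,@@@,,
step 5: @@,,@@@@,,@@@@@,@@@
step 6: ,@@@@,,@@@@,,,@,@,,
step 7: @@,,@@@@,,@@@@,,,@@
step 8: ,@@@@,,@@@@,,@@@@@,
step 9: @@,,@@@@,,@@@@,,,@@

1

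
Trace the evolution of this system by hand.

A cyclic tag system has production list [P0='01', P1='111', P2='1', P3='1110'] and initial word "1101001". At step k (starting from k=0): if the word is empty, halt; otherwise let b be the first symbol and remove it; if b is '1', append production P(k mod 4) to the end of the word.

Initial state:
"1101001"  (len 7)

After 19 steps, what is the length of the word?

0) "1101001"  (len 7)
1) "10100101"  (len 8)
2) "0100101111"  (len 10)
3) "100101111"  (len 9)
4) "001011111110"  (len 12)
5) "01011111110"  (len 11)
6) "1011111110"  (len 10)
7) "0111111101"  (len 10)
8) "111111101"  (len 9)
9) "1111110101"  (len 10)
10) "111110101111"  (len 12)
11) "111101011111"  (len 12)
12) "111010111111110"  (len 15)
13) "1101011111111001"  (len 16)
14) "101011111111001111"  (len 18)
15) "010111111110011111"  (len 18)
16) "10111111110011111"  (len 17)
17) "011111111001111101"  (len 18)
18) "11111111001111101"  (len 17)
19) "11111110011111011"  (len 17)

17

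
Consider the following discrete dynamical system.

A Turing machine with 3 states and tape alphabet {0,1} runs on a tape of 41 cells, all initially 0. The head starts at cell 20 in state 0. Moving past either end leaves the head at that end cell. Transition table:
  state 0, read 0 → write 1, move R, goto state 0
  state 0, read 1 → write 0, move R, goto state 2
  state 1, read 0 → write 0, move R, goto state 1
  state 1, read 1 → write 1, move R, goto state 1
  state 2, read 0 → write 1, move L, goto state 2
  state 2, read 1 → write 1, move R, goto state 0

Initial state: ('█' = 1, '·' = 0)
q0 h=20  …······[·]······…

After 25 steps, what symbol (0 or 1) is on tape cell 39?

1

gen 0: q0 h=20  …······[·]······…
gen 1: q0 h=21  …·····█[·]······…
gen 2: q0 h=22  …····██[·]······…
gen 3: q0 h=23  …···███[·]······…
gen 4: q0 h=24  …··████[·]······…
gen 5: q0 h=25  …·█████[·]······…
gen 6: q0 h=26  …██████[·]······…
gen 7: q0 h=27  …██████[·]······…
gen 8: q0 h=28  …██████[·]······…
gen 9: q0 h=29  …██████[·]······…
gen 10: q0 h=30  …██████[·]······…
gen 11: q0 h=31  …██████[·]······…
gen 12: q0 h=32  …██████[·]······…
gen 13: q0 h=33  …██████[·]······…
gen 14: q0 h=34  …██████[·]······|
gen 15: q0 h=35  …██████[·]·····|
gen 16: q0 h=36  …██████[·]····|
gen 17: q0 h=37  …██████[·]···|
gen 18: q0 h=38  …██████[·]··|
gen 19: q0 h=39  …██████[·]·|
gen 20: q0 h=40  …██████[·]|
gen 21: q0 h=40  …██████[█]|
gen 22: q2 h=40  …██████[·]|
gen 23: q2 h=39  …██████[█]█|
gen 24: q0 h=40  …██████[█]|
gen 25: q2 h=40  …██████[·]|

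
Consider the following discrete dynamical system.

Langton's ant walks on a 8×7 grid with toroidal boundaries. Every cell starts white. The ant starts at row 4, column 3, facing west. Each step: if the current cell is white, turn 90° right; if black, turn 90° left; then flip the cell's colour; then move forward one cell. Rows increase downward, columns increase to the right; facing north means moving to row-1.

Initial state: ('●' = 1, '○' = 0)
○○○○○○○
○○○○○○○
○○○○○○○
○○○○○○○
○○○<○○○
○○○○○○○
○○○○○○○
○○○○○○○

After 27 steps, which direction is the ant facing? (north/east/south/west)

[0] ○○○○○○○
○○○○○○○
○○○○○○○
○○○○○○○
○○○<○○○
○○○○○○○
○○○○○○○
○○○○○○○
[1] ○○○○○○○
○○○○○○○
○○○○○○○
○○○^○○○
○○○●○○○
○○○○○○○
○○○○○○○
○○○○○○○
[2] ○○○○○○○
○○○○○○○
○○○○○○○
○○○●>○○
○○○●○○○
○○○○○○○
○○○○○○○
○○○○○○○
[3] ○○○○○○○
○○○○○○○
○○○○○○○
○○○●●○○
○○○●v○○
○○○○○○○
○○○○○○○
○○○○○○○
[4] ○○○○○○○
○○○○○○○
○○○○○○○
○○○●●○○
○○○<●○○
○○○○○○○
○○○○○○○
○○○○○○○
[5] ○○○○○○○
○○○○○○○
○○○○○○○
○○○●●○○
○○○○●○○
○○○v○○○
○○○○○○○
○○○○○○○
[6] ○○○○○○○
○○○○○○○
○○○○○○○
○○○●●○○
○○○○●○○
○○<●○○○
○○○○○○○
○○○○○○○
[7] ○○○○○○○
○○○○○○○
○○○○○○○
○○○●●○○
○○^○●○○
○○●●○○○
○○○○○○○
○○○○○○○
[8] ○○○○○○○
○○○○○○○
○○○○○○○
○○○●●○○
○○●>●○○
○○●●○○○
○○○○○○○
○○○○○○○
[9] ○○○○○○○
○○○○○○○
○○○○○○○
○○○●●○○
○○●●●○○
○○●v○○○
○○○○○○○
○○○○○○○
[10] ○○○○○○○
○○○○○○○
○○○○○○○
○○○●●○○
○○●●●○○
○○●○>○○
○○○○○○○
○○○○○○○
[11] ○○○○○○○
○○○○○○○
○○○○○○○
○○○●●○○
○○●●●○○
○○●○●○○
○○○○v○○
○○○○○○○
[12] ○○○○○○○
○○○○○○○
○○○○○○○
○○○●●○○
○○●●●○○
○○●○●○○
○○○<●○○
○○○○○○○
[13] ○○○○○○○
○○○○○○○
○○○○○○○
○○○●●○○
○○●●●○○
○○●^●○○
○○○●●○○
○○○○○○○
[14] ○○○○○○○
○○○○○○○
○○○○○○○
○○○●●○○
○○●●●○○
○○●●>○○
○○○●●○○
○○○○○○○
[15] ○○○○○○○
○○○○○○○
○○○○○○○
○○○●●○○
○○●●^○○
○○●●○○○
○○○●●○○
○○○○○○○
[16] ○○○○○○○
○○○○○○○
○○○○○○○
○○○●●○○
○○●<○○○
○○●●○○○
○○○●●○○
○○○○○○○
[17] ○○○○○○○
○○○○○○○
○○○○○○○
○○○●●○○
○○●○○○○
○○●v○○○
○○○●●○○
○○○○○○○
[18] ○○○○○○○
○○○○○○○
○○○○○○○
○○○●●○○
○○●○○○○
○○●○>○○
○○○●●○○
○○○○○○○
[19] ○○○○○○○
○○○○○○○
○○○○○○○
○○○●●○○
○○●○○○○
○○●○●○○
○○○●v○○
○○○○○○○
[20] ○○○○○○○
○○○○○○○
○○○○○○○
○○○●●○○
○○●○○○○
○○●○●○○
○○○●○>○
○○○○○○○
[21] ○○○○○○○
○○○○○○○
○○○○○○○
○○○●●○○
○○●○○○○
○○●○●○○
○○○●○●○
○○○○○v○
[22] ○○○○○○○
○○○○○○○
○○○○○○○
○○○●●○○
○○●○○○○
○○●○●○○
○○○●○●○
○○○○<●○
[23] ○○○○○○○
○○○○○○○
○○○○○○○
○○○●●○○
○○●○○○○
○○●○●○○
○○○●^●○
○○○○●●○
[24] ○○○○○○○
○○○○○○○
○○○○○○○
○○○●●○○
○○●○○○○
○○●○●○○
○○○●●>○
○○○○●●○
[25] ○○○○○○○
○○○○○○○
○○○○○○○
○○○●●○○
○○●○○○○
○○●○●^○
○○○●●○○
○○○○●●○
[26] ○○○○○○○
○○○○○○○
○○○○○○○
○○○●●○○
○○●○○○○
○○●○●●>
○○○●●○○
○○○○●●○
[27] ○○○○○○○
○○○○○○○
○○○○○○○
○○○●●○○
○○●○○○○
○○●○●●●
○○○●●○v
○○○○●●○

south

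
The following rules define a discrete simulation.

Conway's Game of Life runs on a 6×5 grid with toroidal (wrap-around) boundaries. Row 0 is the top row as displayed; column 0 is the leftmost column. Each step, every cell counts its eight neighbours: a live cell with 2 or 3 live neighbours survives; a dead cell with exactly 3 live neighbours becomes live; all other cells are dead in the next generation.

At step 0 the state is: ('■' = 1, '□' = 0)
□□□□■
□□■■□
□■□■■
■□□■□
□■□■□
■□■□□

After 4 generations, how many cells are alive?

3

k=0  □□□□■
□□■■□
□■□■■
■□□■□
□■□■□
■□■□□
k=1  □■■□■
■□■□□
■■□□□
■■□■□
■■□■□
■■■■■
k=2  □□□□□
□□■■■
□□□□□
□□□□□
□□□□□
□□□□□
k=3  □□□■□
□□□■□
□□□■□
□□□□□
□□□□□
□□□□□
k=4  □□□□□
□□■■■
□□□□□
□□□□□
□□□□□
□□□□□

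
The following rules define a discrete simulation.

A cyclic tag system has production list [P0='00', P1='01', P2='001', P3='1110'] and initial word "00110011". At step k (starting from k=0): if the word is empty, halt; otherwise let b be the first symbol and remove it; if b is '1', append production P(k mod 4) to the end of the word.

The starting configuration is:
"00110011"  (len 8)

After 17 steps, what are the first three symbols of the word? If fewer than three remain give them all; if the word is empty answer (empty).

t=0: "00110011"  (len 8)
t=1: "0110011"  (len 7)
t=2: "110011"  (len 6)
t=3: "10011001"  (len 8)
t=4: "00110011110"  (len 11)
t=5: "0110011110"  (len 10)
t=6: "110011110"  (len 9)
t=7: "10011110001"  (len 11)
t=8: "00111100011110"  (len 14)
t=9: "0111100011110"  (len 13)
t=10: "111100011110"  (len 12)
t=11: "11100011110001"  (len 14)
t=12: "11000111100011110"  (len 17)
t=13: "100011110001111000"  (len 18)
t=14: "0001111000111100001"  (len 19)
t=15: "001111000111100001"  (len 18)
t=16: "01111000111100001"  (len 17)
t=17: "1111000111100001"  (len 16)

111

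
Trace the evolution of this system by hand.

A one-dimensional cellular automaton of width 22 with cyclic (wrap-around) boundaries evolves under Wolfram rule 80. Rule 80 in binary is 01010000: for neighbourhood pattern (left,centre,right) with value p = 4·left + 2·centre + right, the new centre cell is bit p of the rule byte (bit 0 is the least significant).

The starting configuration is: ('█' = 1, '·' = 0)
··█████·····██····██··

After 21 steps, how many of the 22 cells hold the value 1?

[0] ··█████·····██····██··
[1] ······██·····██····██·
[2] ·······██·····██····██
[3] █·······██·····██····█
[4] ██·······██·····██····
[5] ·██·······██·····██···
[6] ··██·······██·····██··
[7] ···██·······██·····██·
[8] ····██·······██·····██
[9] █····██·······██·····█
[10] ██····██·······██·····
[11] ·██····██·······██····
[12] ··██····██·······██···
[13] ···██····██·······██··
[14] ····██····██·······██·
[15] ·····██····██·······██
[16] █·····██····██·······█
[17] ██·····██····██·······
[18] ·██·····██····██······
[19] ··██·····██····██·····
[20] ···██·····██····██····
[21] ····██·····██····██···

6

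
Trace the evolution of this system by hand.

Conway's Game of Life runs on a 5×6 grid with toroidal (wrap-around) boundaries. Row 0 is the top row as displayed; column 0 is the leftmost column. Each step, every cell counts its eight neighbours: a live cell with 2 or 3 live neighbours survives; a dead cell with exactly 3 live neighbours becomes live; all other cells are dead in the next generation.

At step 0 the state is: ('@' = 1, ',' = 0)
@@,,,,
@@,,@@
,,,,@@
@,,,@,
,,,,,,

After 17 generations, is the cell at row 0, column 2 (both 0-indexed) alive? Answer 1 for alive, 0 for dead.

1

k=0  @@,,,,
@@,,@@
,,,,@@
@,,,@,
,,,,,,
k=1  ,@,,,,
,@,,@,
,@,@,,
,,,,@,
@@,,,@
k=2  ,@@,,@
@@,,,,
,,@@@,
,@@,@@
@@,,,@
k=3  ,,@,,@
@,,,@@
,,,,@,
,,,,,,
,,,@,,
k=4  @,,@,@
@,,@@,
,,,,@,
,,,,,,
,,,,,,
k=5  @,,@,@
@,,@,,
,,,@@@
,,,,,,
,,,,,,
k=6  @,,,@@
@,@@,,
,,,@@@
,,,,@,
,,,,,,
k=7  @@,@@@
@@@,,,
,,@,,@
,,,@@@
,,,,@,
k=8  ,,,@@,
,,,,,,
,,@,,@
,,,@,@
,,@,,,
k=9  ,,,@,,
,,,@@,
,,,,@,
,,@@@,
,,@,,,
k=10  ,,@@@,
,,,@@,
,,@,,@
,,@,@,
,,@,@,
k=11  ,,@,,@
,,,,,@
,,@,,@
,@@,@@
,@@,@@
k=12  ,@@@,@
@,,,@@
,@@@,@
,,,,,,
,,,,,,
k=13  ,@@@,@
,,,,,,
,@@@,@
,,@,,,
,,@,,,
k=14  ,@@@,,
,,,,,,
,@@@,,
,,,,,,
,,,,,,
k=15  ,,@,,,
,,,,,,
,,@,,,
,,@,,,
,,@,,,
k=16  ,,,,,,
,,,,,,
,,,,,,
,@@@,,
,@@@,,
k=17  ,,@,,,
,,,,,,
,,@,,,
,@,@,,
,@,@,,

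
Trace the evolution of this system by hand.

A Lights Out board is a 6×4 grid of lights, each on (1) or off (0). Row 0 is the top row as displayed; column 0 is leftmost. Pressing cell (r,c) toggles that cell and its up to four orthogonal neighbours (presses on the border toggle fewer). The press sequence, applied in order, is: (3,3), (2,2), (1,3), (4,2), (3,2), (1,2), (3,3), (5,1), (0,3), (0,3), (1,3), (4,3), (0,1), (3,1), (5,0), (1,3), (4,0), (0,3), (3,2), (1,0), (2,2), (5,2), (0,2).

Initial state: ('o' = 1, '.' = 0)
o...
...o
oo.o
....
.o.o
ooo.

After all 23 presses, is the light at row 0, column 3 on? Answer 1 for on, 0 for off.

1

gen 0: o...
...o
oo.o
....
.o.o
ooo.
gen 1: o...
...o
oo..
..oo
.o..
ooo.
gen 2: o...
..oo
o.oo
...o
.o..
ooo.
gen 3: o..o
....
o.o.
...o
.o..
ooo.
gen 4: o..o
....
o.o.
..oo
..oo
oo..
gen 5: o..o
....
o...
.o..
...o
oo..
gen 6: o.oo
.ooo
o.o.
.o..
...o
oo..
gen 7: o.oo
.ooo
o.oo
.ooo
....
oo..
gen 8: o.oo
.ooo
o.oo
.ooo
.o..
..o.
gen 9: o...
.oo.
o.oo
.ooo
.o..
..o.
gen 10: o.oo
.ooo
o.oo
.ooo
.o..
..o.
gen 11: o.o.
.o..
o.o.
.ooo
.o..
..o.
gen 12: o.o.
.o..
o.o.
.oo.
.ooo
..oo
gen 13: .o..
....
o.o.
.oo.
.ooo
..oo
gen 14: .o..
....
ooo.
o...
..oo
..oo
gen 15: .o..
....
ooo.
o...
o.oo
oooo
gen 16: .o.o
..oo
oooo
o...
o.oo
oooo
gen 17: .o.o
..oo
oooo
....
.ooo
.ooo
gen 18: .oo.
..o.
oooo
....
.ooo
.ooo
gen 19: .oo.
..o.
oo.o
.ooo
.o.o
.ooo
gen 20: ooo.
ooo.
.o.o
.ooo
.o.o
.ooo
gen 21: ooo.
oo..
..o.
.o.o
.o.o
.ooo
gen 22: ooo.
oo..
..o.
.o.o
.ooo
....
gen 23: o..o
ooo.
..o.
.o.o
.ooo
....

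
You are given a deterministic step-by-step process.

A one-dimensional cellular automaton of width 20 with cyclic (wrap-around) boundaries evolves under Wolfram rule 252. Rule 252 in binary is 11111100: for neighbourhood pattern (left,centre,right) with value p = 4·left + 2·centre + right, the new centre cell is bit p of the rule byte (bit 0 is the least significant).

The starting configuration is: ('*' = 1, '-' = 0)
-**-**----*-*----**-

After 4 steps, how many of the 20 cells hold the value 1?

20

[0] -**-**----*-*----**-
[1] -******---****---***
[2] ********--*****--***
[3] *********-******-***
[4] ********************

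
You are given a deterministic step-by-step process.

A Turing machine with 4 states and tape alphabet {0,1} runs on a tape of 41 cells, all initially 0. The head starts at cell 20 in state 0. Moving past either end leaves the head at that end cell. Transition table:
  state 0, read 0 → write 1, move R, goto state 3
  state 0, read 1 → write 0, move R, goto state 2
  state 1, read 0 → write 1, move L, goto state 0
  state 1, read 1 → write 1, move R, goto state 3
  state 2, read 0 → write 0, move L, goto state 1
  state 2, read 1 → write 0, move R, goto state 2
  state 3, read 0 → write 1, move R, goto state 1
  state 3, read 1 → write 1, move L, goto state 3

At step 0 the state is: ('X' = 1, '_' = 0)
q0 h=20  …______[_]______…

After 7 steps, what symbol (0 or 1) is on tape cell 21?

0

gen 0: q0 h=20  …______[_]______…
gen 1: q3 h=21  …_____X[_]______…
gen 2: q1 h=22  …____XX[_]______…
gen 3: q0 h=21  …_____X[X]X_____…
gen 4: q2 h=22  …____X_[X]______…
gen 5: q2 h=23  …___X__[_]______…
gen 6: q1 h=22  …____X_[_]______…
gen 7: q0 h=21  …_____X[_]X_____…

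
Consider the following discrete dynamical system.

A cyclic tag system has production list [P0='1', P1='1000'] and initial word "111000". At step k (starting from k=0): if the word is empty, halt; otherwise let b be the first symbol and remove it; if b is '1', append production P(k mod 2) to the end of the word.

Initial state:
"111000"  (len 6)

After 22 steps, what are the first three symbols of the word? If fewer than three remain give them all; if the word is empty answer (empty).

100

t=0: "111000"  (len 6)
t=1: "110001"  (len 6)
t=2: "100011000"  (len 9)
t=3: "000110001"  (len 9)
t=4: "00110001"  (len 8)
t=5: "0110001"  (len 7)
t=6: "110001"  (len 6)
t=7: "100011"  (len 6)
t=8: "000111000"  (len 9)
t=9: "00111000"  (len 8)
t=10: "0111000"  (len 7)
t=11: "111000"  (len 6)
t=12: "110001000"  (len 9)
t=13: "100010001"  (len 9)
t=14: "000100011000"  (len 12)
t=15: "00100011000"  (len 11)
t=16: "0100011000"  (len 10)
t=17: "100011000"  (len 9)
t=18: "000110001000"  (len 12)
t=19: "00110001000"  (len 11)
t=20: "0110001000"  (len 10)
t=21: "110001000"  (len 9)
t=22: "100010001000"  (len 12)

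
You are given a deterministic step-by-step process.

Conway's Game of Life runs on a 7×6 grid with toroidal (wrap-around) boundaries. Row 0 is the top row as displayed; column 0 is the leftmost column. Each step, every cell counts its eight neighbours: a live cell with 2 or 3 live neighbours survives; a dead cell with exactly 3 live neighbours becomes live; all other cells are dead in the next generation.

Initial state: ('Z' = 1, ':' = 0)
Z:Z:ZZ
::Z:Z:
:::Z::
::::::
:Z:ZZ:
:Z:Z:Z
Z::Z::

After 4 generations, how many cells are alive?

16

step 0: Z:Z:ZZ
::Z:Z:
:::Z::
::::::
:Z:ZZ:
:Z:Z:Z
Z::Z::
step 1: Z:Z:Z:
:ZZ:Z:
:::Z::
::ZZZ:
Z::ZZ:
:Z:Z:Z
:::Z::
step 2: ::Z:ZZ
:ZZ:ZZ
:Z::::
::Z::Z
ZZ::::
Z::Z:Z
ZZ:Z:Z
step 3: ::::::
:ZZ:ZZ
:Z:ZZZ
::Z:::
:ZZ:Z:
::::::
:Z:Z::
step 4: ZZ:ZZ:
:ZZ::Z
:Z:::Z
Z::::Z
:ZZZ::
:Z:Z::
::::::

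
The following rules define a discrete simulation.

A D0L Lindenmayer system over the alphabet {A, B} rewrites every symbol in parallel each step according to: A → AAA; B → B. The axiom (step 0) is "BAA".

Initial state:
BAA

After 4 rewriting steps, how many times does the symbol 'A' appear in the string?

0) BAA
1) BAAAAAA
2) BAAAAAAAAAAAAAAAAAA
3) BAAAAAAAAAAAAAAAAAAAAAAAAAAAAAAAAAAAAAAAAAAAAAAAAAAAAAA
4) BAAAAAAAAAAAAAAAAAAAAAAAAAAAAAAAAAAAAAAAAAAAAAAAAAAAAAAAAA…AAAAAAAAAAAAAAAAAAAAAAAAAAAAAAAAAAAAAAAAAAAAAAAAAAAAAAAAAA  (len 163)

162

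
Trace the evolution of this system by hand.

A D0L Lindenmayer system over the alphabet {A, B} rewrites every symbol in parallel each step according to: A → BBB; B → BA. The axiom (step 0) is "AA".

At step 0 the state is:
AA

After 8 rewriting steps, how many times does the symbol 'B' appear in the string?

1302

[0] AA
[1] BBBBBB
[2] BABABABABABA
[3] BABBBBABBBBABBBBABBBBABBBBABBB
[4] BABBBBABABABABBBBABABABABBBBABABABABBBBABABABABBBBABABABABBBBABABA
[5] BABBBBABABABABBBBABBBBABBBBABBBBABABABABBBBABBBBABBBBABBBB…BBABBBBABBBBABABABABBBBABBBBABBBBABBBBABABABABBBBABBBBABBB  (len 156)
[6] BABBBBABABABABBBBABBBBABBBBABBBBABABABABBBBABABABABBBBABAB…ABBBBABABABABBBBABBBBABBBBABBBBABABABABBBBABABABABBBBABABA  (len 354)
[7] BABBBBABABABABBBBABBBBABBBBABBBBABABABABBBBABABABABBBBABAB…BBABBBBABBBBABABABABBBBABBBBABBBBABBBBABABABABBBBABBBBABBB  (len 822)
[8] BABBBBABABABABBBBABBBBABBBBABBBBABABABABBBBABABABABBBBABAB…ABBBBABABABABBBBABBBBABBBBABBBBABABABABBBBABABABABBBBABABA  (len 1884)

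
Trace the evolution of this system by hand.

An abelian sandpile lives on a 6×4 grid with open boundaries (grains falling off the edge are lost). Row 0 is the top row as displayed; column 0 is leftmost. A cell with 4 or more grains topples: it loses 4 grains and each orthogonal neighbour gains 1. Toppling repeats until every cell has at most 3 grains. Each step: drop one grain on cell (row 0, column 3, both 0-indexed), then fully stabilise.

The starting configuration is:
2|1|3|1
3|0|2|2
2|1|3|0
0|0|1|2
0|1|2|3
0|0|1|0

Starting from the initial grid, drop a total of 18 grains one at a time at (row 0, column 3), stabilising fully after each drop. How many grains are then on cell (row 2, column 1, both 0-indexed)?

2

step 0: 2|1|3|1
3|0|2|2
2|1|3|0
0|0|1|2
0|1|2|3
0|0|1|0
step 1: 2|1|3|2
3|0|2|2
2|1|3|0
0|0|1|2
0|1|2|3
0|0|1|0
step 2: 2|1|3|3
3|0|2|2
2|1|3|0
0|0|1|2
0|1|2|3
0|0|1|0
step 3: 2|2|0|1
3|0|3|3
2|1|3|0
0|0|1|2
0|1|2|3
0|0|1|0
step 4: 2|2|0|2
3|0|3|3
2|1|3|0
0|0|1|2
0|1|2|3
0|0|1|0
step 5: 2|2|0|3
3|0|3|3
2|1|3|0
0|0|1|2
0|1|2|3
0|0|1|0
step 6: 2|2|2|1
3|1|1|1
2|2|0|2
0|0|2|2
0|1|2|3
0|0|1|0
step 7: 2|2|2|2
3|1|1|1
2|2|0|2
0|0|2|2
0|1|2|3
0|0|1|0
step 8: 2|2|2|3
3|1|1|1
2|2|0|2
0|0|2|2
0|1|2|3
0|0|1|0
step 9: 2|2|3|0
3|1|1|2
2|2|0|2
0|0|2|2
0|1|2|3
0|0|1|0
step 10: 2|2|3|1
3|1|1|2
2|2|0|2
0|0|2|2
0|1|2|3
0|0|1|0
step 11: 2|2|3|2
3|1|1|2
2|2|0|2
0|0|2|2
0|1|2|3
0|0|1|0
step 12: 2|2|3|3
3|1|1|2
2|2|0|2
0|0|2|2
0|1|2|3
0|0|1|0
step 13: 2|3|0|1
3|1|2|3
2|2|0|2
0|0|2|2
0|1|2|3
0|0|1|0
step 14: 2|3|0|2
3|1|2|3
2|2|0|2
0|0|2|2
0|1|2|3
0|0|1|0
step 15: 2|3|0|3
3|1|2|3
2|2|0|2
0|0|2|2
0|1|2|3
0|0|1|0
step 16: 2|3|1|1
3|1|3|0
2|2|0|3
0|0|2|2
0|1|2|3
0|0|1|0
step 17: 2|3|1|2
3|1|3|0
2|2|0|3
0|0|2|2
0|1|2|3
0|0|1|0
step 18: 2|3|1|3
3|1|3|0
2|2|0|3
0|0|2|2
0|1|2|3
0|0|1|0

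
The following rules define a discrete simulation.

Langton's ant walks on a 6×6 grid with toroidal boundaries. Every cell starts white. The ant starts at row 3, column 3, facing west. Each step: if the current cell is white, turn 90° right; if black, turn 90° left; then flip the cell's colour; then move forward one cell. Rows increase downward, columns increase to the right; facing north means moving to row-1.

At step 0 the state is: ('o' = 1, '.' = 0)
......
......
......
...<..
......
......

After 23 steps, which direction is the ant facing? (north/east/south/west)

step 0: ......
......
......
...<..
......
......
step 1: ......
......
...^..
...o..
......
......
step 2: ......
......
...o>.
...o..
......
......
step 3: ......
......
...oo.
...ov.
......
......
step 4: ......
......
...oo.
...<o.
......
......
step 5: ......
......
...oo.
....o.
...v..
......
step 6: ......
......
...oo.
....o.
..<o..
......
step 7: ......
......
...oo.
..^.o.
..oo..
......
step 8: ......
......
...oo.
..o>o.
..oo..
......
step 9: ......
......
...oo.
..ooo.
..ov..
......
step 10: ......
......
...oo.
..ooo.
..o.>.
......
step 11: ......
......
...oo.
..ooo.
..o.o.
....v.
step 12: ......
......
...oo.
..ooo.
..o.o.
...<o.
step 13: ......
......
...oo.
..ooo.
..o^o.
...oo.
step 14: ......
......
...oo.
..ooo.
..oo>.
...oo.
step 15: ......
......
...oo.
..oo^.
..oo..
...oo.
step 16: ......
......
...oo.
..o<..
..oo..
...oo.
step 17: ......
......
...oo.
..o...
..ov..
...oo.
step 18: ......
......
...oo.
..o...
..o.>.
...oo.
step 19: ......
......
...oo.
..o...
..o.o.
...ov.
step 20: ......
......
...oo.
..o...
..o.o.
...o.>
step 21: .....v
......
...oo.
..o...
..o.o.
...o.o
step 22: ....<o
......
...oo.
..o...
..o.o.
...o.o
step 23: ....oo
......
...oo.
..o...
..o.o.
...o^o

north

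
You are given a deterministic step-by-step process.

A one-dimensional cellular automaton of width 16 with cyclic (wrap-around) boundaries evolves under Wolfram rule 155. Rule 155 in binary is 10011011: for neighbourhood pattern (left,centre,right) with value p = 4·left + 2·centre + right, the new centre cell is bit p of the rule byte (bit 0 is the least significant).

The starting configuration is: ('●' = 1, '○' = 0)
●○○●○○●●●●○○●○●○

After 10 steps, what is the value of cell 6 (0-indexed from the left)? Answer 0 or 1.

1

t=0: ●○○●○○●●●●○○●○●○
t=1: ○●●○●●●●●○●●○○○○
t=2: ●●○○●●●●○○●○●●●●
t=3: ●○●●●●●○●●○○●●●●
t=4: ○○●●●●○○●○●●●●●●
t=5: ●●●●●○●●○○●●●●●○
t=6: ●●●●○○●○●●●●●●○○
t=7: ●●●○●●○○●●●●●○●●
t=8: ●●○○●○●●●●●●○○●●
t=9: ●○●●○○●●●●●○●●●●
t=10: ○○●○●●●●●●○○●●●●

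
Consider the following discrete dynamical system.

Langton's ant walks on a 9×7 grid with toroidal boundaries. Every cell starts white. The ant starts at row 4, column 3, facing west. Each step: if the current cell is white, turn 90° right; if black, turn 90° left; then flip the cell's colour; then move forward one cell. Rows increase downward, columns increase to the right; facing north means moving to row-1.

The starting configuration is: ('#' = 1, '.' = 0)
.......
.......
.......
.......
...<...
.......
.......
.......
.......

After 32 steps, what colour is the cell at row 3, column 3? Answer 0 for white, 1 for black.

step 0: .......
.......
.......
.......
...<...
.......
.......
.......
.......
step 1: .......
.......
.......
...^...
...#...
.......
.......
.......
.......
step 2: .......
.......
.......
...#>..
...#...
.......
.......
.......
.......
step 3: .......
.......
.......
...##..
...#v..
.......
.......
.......
.......
step 4: .......
.......
.......
...##..
...<#..
.......
.......
.......
.......
step 5: .......
.......
.......
...##..
....#..
...v...
.......
.......
.......
step 6: .......
.......
.......
...##..
....#..
..<#...
.......
.......
.......
step 7: .......
.......
.......
...##..
..^.#..
..##...
.......
.......
.......
step 8: .......
.......
.......
...##..
..#>#..
..##...
.......
.......
.......
step 9: .......
.......
.......
...##..
..###..
..#v...
.......
.......
.......
step 10: .......
.......
.......
...##..
..###..
..#.>..
.......
.......
.......
step 11: .......
.......
.......
...##..
..###..
..#.#..
....v..
.......
.......
step 12: .......
.......
.......
...##..
..###..
..#.#..
...<#..
.......
.......
step 13: .......
.......
.......
...##..
..###..
..#^#..
...##..
.......
.......
step 14: .......
.......
.......
...##..
..###..
..##>..
...##..
.......
.......
step 15: .......
.......
.......
...##..
..##^..
..##...
...##..
.......
.......
step 16: .......
.......
.......
...##..
..#<...
..##...
...##..
.......
.......
step 17: .......
.......
.......
...##..
..#....
..#v...
...##..
.......
.......
step 18: .......
.......
.......
...##..
..#....
..#.>..
...##..
.......
.......
step 19: .......
.......
.......
...##..
..#....
..#.#..
...#v..
.......
.......
step 20: .......
.......
.......
...##..
..#....
..#.#..
...#.>.
.......
.......
step 21: .......
.......
.......
...##..
..#....
..#.#..
...#.#.
.....v.
.......
step 22: .......
.......
.......
...##..
..#....
..#.#..
...#.#.
....<#.
.......
step 23: .......
.......
.......
...##..
..#....
..#.#..
...#^#.
....##.
.......
step 24: .......
.......
.......
...##..
..#....
..#.#..
...##>.
....##.
.......
step 25: .......
.......
.......
...##..
..#....
..#.#^.
...##..
....##.
.......
step 26: .......
.......
.......
...##..
..#....
..#.##>
...##..
....##.
.......
step 27: .......
.......
.......
...##..
..#....
..#.###
...##.v
....##.
.......
step 28: .......
.......
.......
...##..
..#....
..#.###
...##<#
....##.
.......
step 29: .......
.......
.......
...##..
..#....
..#.#^#
...####
....##.
.......
step 30: .......
.......
.......
...##..
..#....
..#.<.#
...####
....##.
.......
step 31: .......
.......
.......
...##..
..#....
..#...#
...#v##
....##.
.......
step 32: .......
.......
.......
...##..
..#....
..#...#
...#.>#
....##.
.......

1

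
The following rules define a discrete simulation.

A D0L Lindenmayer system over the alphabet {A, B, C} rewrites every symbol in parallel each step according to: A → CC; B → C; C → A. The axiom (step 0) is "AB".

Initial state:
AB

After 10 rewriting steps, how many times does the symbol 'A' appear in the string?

48

0) AB
1) CCC
2) AAA
3) CCCCCC
4) AAAAAA
5) CCCCCCCCCCCC
6) AAAAAAAAAAAA
7) CCCCCCCCCCCCCCCCCCCCCCCC
8) AAAAAAAAAAAAAAAAAAAAAAAA
9) CCCCCCCCCCCCCCCCCCCCCCCCCCCCCCCCCCCCCCCCCCCCCCCC
10) AAAAAAAAAAAAAAAAAAAAAAAAAAAAAAAAAAAAAAAAAAAAAAAA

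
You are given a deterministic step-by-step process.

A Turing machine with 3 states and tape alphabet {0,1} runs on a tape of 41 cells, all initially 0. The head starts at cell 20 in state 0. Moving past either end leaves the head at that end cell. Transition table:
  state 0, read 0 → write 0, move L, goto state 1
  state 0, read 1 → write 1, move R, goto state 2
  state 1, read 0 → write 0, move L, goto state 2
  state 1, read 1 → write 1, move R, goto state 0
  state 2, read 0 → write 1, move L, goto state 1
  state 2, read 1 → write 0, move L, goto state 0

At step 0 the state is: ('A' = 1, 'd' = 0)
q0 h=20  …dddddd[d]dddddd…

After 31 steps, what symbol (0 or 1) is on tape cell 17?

0

[0] q0 h=20  …dddddd[d]dddddd…
[1] q1 h=19  …dddddd[d]dddddd…
[2] q2 h=18  …dddddd[d]dddddd…
[3] q1 h=17  …dddddd[d]Addddd…
[4] q2 h=16  …dddddd[d]dAdddd…
[5] q1 h=15  …dddddd[d]AdAddd…
[6] q2 h=14  …dddddd[d]dAdAdd…
[7] q1 h=13  …dddddd[d]AdAdAd…
[8] q2 h=12  …dddddd[d]dAdAdA…
[9] q1 h=11  …dddddd[d]AdAdAd…
[10] q2 h=10  …dddddd[d]dAdAdA…
[11] q1 h= 9  …dddddd[d]AdAdAd…
[12] q2 h= 8  …dddddd[d]dAdAdA…
[13] q1 h= 7  …dddddd[d]AdAdAd…
[14] q2 h= 6  |dddddd[d]dAdAdA…
[15] q1 h= 5  |ddddd[d]AdAdAd…
[16] q2 h= 4  |dddd[d]dAdAdA…
[17] q1 h= 3  |ddd[d]AdAdAd…
[18] q2 h= 2  |dd[d]dAdAdA…
[19] q1 h= 1  |d[d]AdAdAd…
[20] q2 h= 0  |[d]dAdAdA…
[21] q1 h= 0  |[A]dAdAdA…
[22] q0 h= 1  |A[d]AdAdAd…
[23] q1 h= 0  |[A]dAdAdA…
[24] q0 h= 1  |A[d]AdAdAd…
[25] q1 h= 0  |[A]dAdAdA…
[26] q0 h= 1  |A[d]AdAdAd…
[27] q1 h= 0  |[A]dAdAdA…
[28] q0 h= 1  |A[d]AdAdAd…
[29] q1 h= 0  |[A]dAdAdA…
[30] q0 h= 1  |A[d]AdAdAd…
[31] q1 h= 0  |[A]dAdAdA…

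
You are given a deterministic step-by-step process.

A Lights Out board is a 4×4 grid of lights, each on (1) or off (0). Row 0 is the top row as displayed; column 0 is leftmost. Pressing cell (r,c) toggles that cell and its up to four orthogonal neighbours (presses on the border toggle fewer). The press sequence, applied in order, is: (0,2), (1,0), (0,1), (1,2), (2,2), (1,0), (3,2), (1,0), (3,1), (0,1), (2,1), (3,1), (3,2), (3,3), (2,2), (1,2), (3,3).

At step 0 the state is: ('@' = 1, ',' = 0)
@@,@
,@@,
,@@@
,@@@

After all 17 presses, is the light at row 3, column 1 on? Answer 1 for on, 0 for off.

k=0  @@,@
,@@,
,@@@
,@@@
k=1  @,@,
,@,,
,@@@
,@@@
k=2  ,,@,
@,,,
@@@@
,@@@
k=3  @@,,
@@,,
@@@@
,@@@
k=4  @@@,
@,@@
@@,@
,@@@
k=5  @@@,
@,,@
@,@,
,@,@
k=6  ,@@,
,@,@
,,@,
,@,@
k=7  ,@@,
,@,@
,,,,
,,@,
k=8  @@@,
@,,@
@,,,
,,@,
k=9  @@@,
@,,@
@@,,
@@,,
k=10  ,,,,
@@,@
@@,,
@@,,
k=11  ,,,,
@,,@
,,@,
@,,,
k=12  ,,,,
@,,@
,@@,
,@@,
k=13  ,,,,
@,,@
,@,,
,,,@
k=14  ,,,,
@,,@
,@,@
,,@,
k=15  ,,,,
@,@@
,,@,
,,,,
k=16  ,,@,
@@,,
,,,,
,,,,
k=17  ,,@,
@@,,
,,,@
,,@@

0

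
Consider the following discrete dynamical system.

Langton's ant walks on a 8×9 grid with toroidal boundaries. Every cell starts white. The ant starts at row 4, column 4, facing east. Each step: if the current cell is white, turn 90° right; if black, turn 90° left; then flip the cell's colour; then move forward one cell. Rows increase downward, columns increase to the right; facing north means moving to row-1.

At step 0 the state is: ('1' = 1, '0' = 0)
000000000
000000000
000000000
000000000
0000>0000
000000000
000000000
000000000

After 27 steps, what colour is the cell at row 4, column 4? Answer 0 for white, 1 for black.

step 0: 000000000
000000000
000000000
000000000
0000>0000
000000000
000000000
000000000
step 1: 000000000
000000000
000000000
000000000
000010000
0000v0000
000000000
000000000
step 2: 000000000
000000000
000000000
000000000
000010000
000<10000
000000000
000000000
step 3: 000000000
000000000
000000000
000000000
000^10000
000110000
000000000
000000000
step 4: 000000000
000000000
000000000
000000000
0001>0000
000110000
000000000
000000000
step 5: 000000000
000000000
000000000
0000^0000
000100000
000110000
000000000
000000000
step 6: 000000000
000000000
000000000
00001>000
000100000
000110000
000000000
000000000
step 7: 000000000
000000000
000000000
000011000
00010v000
000110000
000000000
000000000
step 8: 000000000
000000000
000000000
000011000
0001<1000
000110000
000000000
000000000
step 9: 000000000
000000000
000000000
0000^1000
000111000
000110000
000000000
000000000
step 10: 000000000
000000000
000000000
000<01000
000111000
000110000
000000000
000000000
step 11: 000000000
000000000
000^00000
000101000
000111000
000110000
000000000
000000000
step 12: 000000000
000000000
0001>0000
000101000
000111000
000110000
000000000
000000000
step 13: 000000000
000000000
000110000
0001v1000
000111000
000110000
000000000
000000000
step 14: 000000000
000000000
000110000
000<11000
000111000
000110000
000000000
000000000
step 15: 000000000
000000000
000110000
000011000
000v11000
000110000
000000000
000000000
step 16: 000000000
000000000
000110000
000011000
0000>1000
000110000
000000000
000000000
step 17: 000000000
000000000
000110000
0000^1000
000001000
000110000
000000000
000000000
step 18: 000000000
000000000
000110000
000<01000
000001000
000110000
000000000
000000000
step 19: 000000000
000000000
000^10000
000101000
000001000
000110000
000000000
000000000
step 20: 000000000
000000000
00<010000
000101000
000001000
000110000
000000000
000000000
step 21: 000000000
00^000000
001010000
000101000
000001000
000110000
000000000
000000000
step 22: 000000000
001>00000
001010000
000101000
000001000
000110000
000000000
000000000
step 23: 000000000
001100000
001v10000
000101000
000001000
000110000
000000000
000000000
step 24: 000000000
001100000
00<110000
000101000
000001000
000110000
000000000
000000000
step 25: 000000000
001100000
000110000
00v101000
000001000
000110000
000000000
000000000
step 26: 000000000
001100000
000110000
0<1101000
000001000
000110000
000000000
000000000
step 27: 000000000
001100000
0^0110000
011101000
000001000
000110000
000000000
000000000

0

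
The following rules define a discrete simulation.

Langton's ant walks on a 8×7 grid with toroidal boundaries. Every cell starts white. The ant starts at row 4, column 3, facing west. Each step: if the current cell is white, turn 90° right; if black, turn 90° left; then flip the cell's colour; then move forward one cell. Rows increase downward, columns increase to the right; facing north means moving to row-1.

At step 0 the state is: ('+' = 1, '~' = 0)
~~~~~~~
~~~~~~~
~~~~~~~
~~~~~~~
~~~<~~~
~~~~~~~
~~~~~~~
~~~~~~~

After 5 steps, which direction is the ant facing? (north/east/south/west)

0) ~~~~~~~
~~~~~~~
~~~~~~~
~~~~~~~
~~~<~~~
~~~~~~~
~~~~~~~
~~~~~~~
1) ~~~~~~~
~~~~~~~
~~~~~~~
~~~^~~~
~~~+~~~
~~~~~~~
~~~~~~~
~~~~~~~
2) ~~~~~~~
~~~~~~~
~~~~~~~
~~~+>~~
~~~+~~~
~~~~~~~
~~~~~~~
~~~~~~~
3) ~~~~~~~
~~~~~~~
~~~~~~~
~~~++~~
~~~+v~~
~~~~~~~
~~~~~~~
~~~~~~~
4) ~~~~~~~
~~~~~~~
~~~~~~~
~~~++~~
~~~<+~~
~~~~~~~
~~~~~~~
~~~~~~~
5) ~~~~~~~
~~~~~~~
~~~~~~~
~~~++~~
~~~~+~~
~~~v~~~
~~~~~~~
~~~~~~~

south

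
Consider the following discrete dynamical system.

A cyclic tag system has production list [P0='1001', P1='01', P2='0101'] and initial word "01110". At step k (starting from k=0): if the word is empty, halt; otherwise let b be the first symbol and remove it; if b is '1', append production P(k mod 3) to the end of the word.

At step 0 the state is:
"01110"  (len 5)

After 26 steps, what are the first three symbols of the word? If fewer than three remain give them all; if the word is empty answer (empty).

101

[0] "01110"  (len 5)
[1] "1110"  (len 4)
[2] "11001"  (len 5)
[3] "10010101"  (len 8)
[4] "00101011001"  (len 11)
[5] "0101011001"  (len 10)
[6] "101011001"  (len 9)
[7] "010110011001"  (len 12)
[8] "10110011001"  (len 11)
[9] "01100110010101"  (len 14)
[10] "1100110010101"  (len 13)
[11] "10011001010101"  (len 14)
[12] "00110010101010101"  (len 17)
[13] "0110010101010101"  (len 16)
[14] "110010101010101"  (len 15)
[15] "100101010101010101"  (len 18)
[16] "001010101010101011001"  (len 21)
[17] "01010101010101011001"  (len 20)
[18] "1010101010101011001"  (len 19)
[19] "0101010101010110011001"  (len 22)
[20] "101010101010110011001"  (len 21)
[21] "010101010101100110010101"  (len 24)
[22] "10101010101100110010101"  (len 23)
[23] "010101010110011001010101"  (len 24)
[24] "10101010110011001010101"  (len 23)
[25] "01010101100110010101011001"  (len 26)
[26] "1010101100110010101011001"  (len 25)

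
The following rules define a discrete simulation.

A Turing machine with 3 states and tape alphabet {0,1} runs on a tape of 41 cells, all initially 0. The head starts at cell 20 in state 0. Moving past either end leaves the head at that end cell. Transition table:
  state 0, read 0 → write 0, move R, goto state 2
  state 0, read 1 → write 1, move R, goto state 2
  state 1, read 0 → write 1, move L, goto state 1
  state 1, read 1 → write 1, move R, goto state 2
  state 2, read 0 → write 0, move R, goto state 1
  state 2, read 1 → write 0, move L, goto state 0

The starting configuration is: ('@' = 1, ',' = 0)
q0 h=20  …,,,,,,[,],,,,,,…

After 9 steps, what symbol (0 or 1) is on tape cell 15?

k=0  q0 h=20  …,,,,,,[,],,,,,,…
k=1  q2 h=21  …,,,,,,[,],,,,,,…
k=2  q1 h=22  …,,,,,,[,],,,,,,…
k=3  q1 h=21  …,,,,,,[,]@,,,,,…
k=4  q1 h=20  …,,,,,,[,]@@,,,,…
k=5  q1 h=19  …,,,,,,[,]@@@,,,…
k=6  q1 h=18  …,,,,,,[,]@@@@,,…
k=7  q1 h=17  …,,,,,,[,]@@@@@,…
k=8  q1 h=16  …,,,,,,[,]@@@@@@…
k=9  q1 h=15  …,,,,,,[,]@@@@@@…

0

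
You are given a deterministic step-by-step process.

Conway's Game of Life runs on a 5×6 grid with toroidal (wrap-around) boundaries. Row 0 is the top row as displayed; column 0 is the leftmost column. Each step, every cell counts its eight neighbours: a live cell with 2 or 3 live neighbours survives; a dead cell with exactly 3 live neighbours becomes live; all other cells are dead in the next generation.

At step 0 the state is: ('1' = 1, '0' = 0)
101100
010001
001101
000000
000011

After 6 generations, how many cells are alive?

gen 0: 101100
010001
001101
000000
000011
gen 1: 111100
010001
101010
000101
000111
gen 2: 010100
000011
111110
101000
010001
gen 3: 001001
000001
101010
000010
010000
gen 4: 100000
110111
000110
010101
000000
gen 5: 110010
111100
010000
001100
100000
gen 6: 000100
000101
100000
011000
101101

10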